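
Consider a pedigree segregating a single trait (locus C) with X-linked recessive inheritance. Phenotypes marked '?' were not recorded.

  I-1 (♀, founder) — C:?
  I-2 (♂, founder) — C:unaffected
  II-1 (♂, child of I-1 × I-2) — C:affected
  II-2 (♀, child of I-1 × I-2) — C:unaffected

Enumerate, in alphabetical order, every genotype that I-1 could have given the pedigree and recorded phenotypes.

C/I-1 ? ·: X^CX^c|X^cX^c
C/I-2 un ·: X^CY
C/II-1 aff I-1×I-2: X^cY
C/II-2 un I-1×I-2: X^CX^C|X^CX^c
⇒ C over [I-1,I-2,II-1,II-2]: 3 consistent

I-1 ∈ {X^CX^c, X^cX^c}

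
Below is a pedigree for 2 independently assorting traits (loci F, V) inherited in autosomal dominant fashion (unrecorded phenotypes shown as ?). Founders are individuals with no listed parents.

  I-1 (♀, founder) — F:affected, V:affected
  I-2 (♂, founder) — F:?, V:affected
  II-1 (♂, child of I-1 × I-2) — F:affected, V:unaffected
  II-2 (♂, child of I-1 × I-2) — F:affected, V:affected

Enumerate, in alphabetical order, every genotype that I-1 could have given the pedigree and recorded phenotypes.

I-1 ∈ {FF Vv, Ff Vv}

F/I-1 aff ·: Ff|FF
F/I-2 ? ·: ff|Ff|FF
F/II-1 aff I-1×I-2: Ff|FF
F/II-2 aff I-1×I-2: Ff|FF
⇒ F over [I-1,I-2,II-1,II-2]: 15 consistent
V/I-1 aff ·: Vv
V/I-2 aff ·: Vv
V/II-1 un I-1×I-2: vv
V/II-2 aff I-1×I-2: Vv|VV
⇒ V over [I-1,I-2,II-1,II-2]: 2 consistent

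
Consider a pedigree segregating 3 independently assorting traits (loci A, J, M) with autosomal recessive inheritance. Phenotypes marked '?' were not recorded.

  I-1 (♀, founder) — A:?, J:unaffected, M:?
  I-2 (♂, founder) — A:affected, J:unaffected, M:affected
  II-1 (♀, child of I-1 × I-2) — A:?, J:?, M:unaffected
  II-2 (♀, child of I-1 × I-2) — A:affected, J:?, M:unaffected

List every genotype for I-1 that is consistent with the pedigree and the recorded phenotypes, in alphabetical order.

A/I-1 ? ·: Aa|aa
A/I-2 aff ·: aa
A/II-1 ? I-1×I-2: Aa|aa
A/II-2 aff I-1×I-2: aa
⇒ A over [I-1,I-2,II-1,II-2]: 3 consistent
J/I-1 un ·: JJ|Jj
J/I-2 un ·: JJ|Jj
J/II-1 ? I-1×I-2: JJ|Jj|jj
J/II-2 ? I-1×I-2: JJ|Jj|jj
⇒ J over [I-1,I-2,II-1,II-2]: 18 consistent
M/I-1 ? ·: MM|Mm
M/I-2 aff ·: mm
M/II-1 un I-1×I-2: Mm
M/II-2 un I-1×I-2: Mm
⇒ M over [I-1,I-2,II-1,II-2]: 2 consistent

I-1 ∈ {Aa JJ MM, Aa JJ Mm, Aa Jj MM, Aa Jj Mm, aa JJ MM, aa JJ Mm, aa Jj MM, aa Jj Mm}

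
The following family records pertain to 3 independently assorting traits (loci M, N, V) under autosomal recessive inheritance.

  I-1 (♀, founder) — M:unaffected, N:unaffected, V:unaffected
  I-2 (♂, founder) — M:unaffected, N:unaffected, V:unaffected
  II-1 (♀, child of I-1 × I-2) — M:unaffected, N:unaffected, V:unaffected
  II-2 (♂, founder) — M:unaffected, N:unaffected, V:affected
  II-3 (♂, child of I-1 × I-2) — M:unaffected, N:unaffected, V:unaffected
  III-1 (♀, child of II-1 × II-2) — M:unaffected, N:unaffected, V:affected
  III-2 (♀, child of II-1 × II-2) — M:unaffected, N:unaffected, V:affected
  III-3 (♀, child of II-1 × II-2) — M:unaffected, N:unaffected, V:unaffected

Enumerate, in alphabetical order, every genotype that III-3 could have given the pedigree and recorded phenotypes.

M/I-1 un ·: MM|Mm
M/I-2 un ·: MM|Mm
M/II-1 un I-1×I-2: MM|Mm
M/II-2 un ·: MM|Mm
M/II-3 un I-1×I-2: MM|Mm
M/III-1 un II-1×II-2: MM|Mm
M/III-2 un II-1×II-2: MM|Mm
M/III-3 un II-1×II-2: MM|Mm
⇒ M over [I-1,I-2,II-1,II-2,II-3,III-1,III-2,III-3]: 159 consistent
N/I-1 un ·: NN|Nn
N/I-2 un ·: NN|Nn
N/II-1 un I-1×I-2: NN|Nn
N/II-2 un ·: NN|Nn
N/II-3 un I-1×I-2: NN|Nn
N/III-1 un II-1×II-2: NN|Nn
N/III-2 un II-1×II-2: NN|Nn
N/III-3 un II-1×II-2: NN|Nn
⇒ N over [I-1,I-2,II-1,II-2,II-3,III-1,III-2,III-3]: 159 consistent
V/I-1 un ·: VV|Vv
V/I-2 un ·: VV|Vv
V/II-1 un I-1×I-2: Vv
V/II-2 aff ·: vv
V/II-3 un I-1×I-2: VV|Vv
V/III-1 aff II-1×II-2: vv
V/III-2 aff II-1×II-2: vv
V/III-3 un II-1×II-2: Vv
⇒ V over [I-1,I-2,II-1,II-2,II-3,III-1,III-2,III-3]: 6 consistent

III-3 ∈ {MM NN Vv, MM Nn Vv, Mm NN Vv, Mm Nn Vv}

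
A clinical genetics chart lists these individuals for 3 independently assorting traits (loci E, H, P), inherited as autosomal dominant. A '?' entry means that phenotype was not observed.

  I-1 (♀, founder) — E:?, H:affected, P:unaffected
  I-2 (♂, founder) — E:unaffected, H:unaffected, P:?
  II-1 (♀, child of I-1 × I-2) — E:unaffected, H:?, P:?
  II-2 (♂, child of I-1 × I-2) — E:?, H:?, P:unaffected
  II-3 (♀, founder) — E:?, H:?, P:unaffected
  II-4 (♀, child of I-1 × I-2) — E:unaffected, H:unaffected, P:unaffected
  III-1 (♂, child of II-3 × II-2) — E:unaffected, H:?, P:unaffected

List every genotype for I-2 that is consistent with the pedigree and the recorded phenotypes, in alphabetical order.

I-2 ∈ {ee hh Pp, ee hh pp}

E/I-1 ? ·: ee|Ee
E/I-2 un ·: ee
E/II-1 un I-1×I-2: ee
E/II-2 ? I-1×I-2: ee|Ee
E/II-3 ? ·: ee|Ee
E/II-4 un I-1×I-2: ee
E/III-1 un II-3×II-2: ee
⇒ E over [I-1,I-2,II-1,II-2,II-3,II-4,III-1]: 6 consistent
H/I-1 aff ·: Hh
H/I-2 un ·: hh
H/II-1 ? I-1×I-2: hh|Hh
H/II-2 ? I-1×I-2: hh|Hh
H/II-3 ? ·: hh|Hh|HH
H/II-4 un I-1×I-2: hh
H/III-1 ? II-3×II-2: hh|Hh|HH
⇒ H over [I-1,I-2,II-1,II-2,II-3,II-4,III-1]: 22 consistent
P/I-1 un ·: pp
P/I-2 ? ·: pp|Pp
P/II-1 ? I-1×I-2: pp|Pp
P/II-2 un I-1×I-2: pp
P/II-3 un ·: pp
P/II-4 un I-1×I-2: pp
P/III-1 un II-3×II-2: pp
⇒ P over [I-1,I-2,II-1,II-2,II-3,II-4,III-1]: 3 consistent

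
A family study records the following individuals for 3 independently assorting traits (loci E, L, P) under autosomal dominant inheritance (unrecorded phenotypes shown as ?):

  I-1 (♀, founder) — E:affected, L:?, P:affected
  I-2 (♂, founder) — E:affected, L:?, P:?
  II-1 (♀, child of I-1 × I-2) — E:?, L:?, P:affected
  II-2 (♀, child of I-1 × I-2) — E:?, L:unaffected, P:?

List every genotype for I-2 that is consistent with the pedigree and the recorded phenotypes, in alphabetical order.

E/I-1 aff ·: Ee|EE
E/I-2 aff ·: Ee|EE
E/II-1 ? I-1×I-2: ee|Ee|EE
E/II-2 ? I-1×I-2: ee|Ee|EE
⇒ E over [I-1,I-2,II-1,II-2]: 18 consistent
L/I-1 ? ·: ll|Ll
L/I-2 ? ·: ll|Ll
L/II-1 ? I-1×I-2: ll|Ll|LL
L/II-2 un I-1×I-2: ll
⇒ L over [I-1,I-2,II-1,II-2]: 8 consistent
P/I-1 aff ·: Pp|PP
P/I-2 ? ·: pp|Pp|PP
P/II-1 aff I-1×I-2: Pp|PP
P/II-2 ? I-1×I-2: pp|Pp|PP
⇒ P over [I-1,I-2,II-1,II-2]: 18 consistent

I-2 ∈ {EE Ll PP, EE Ll Pp, EE Ll pp, EE ll PP, EE ll Pp, EE ll pp, Ee Ll PP, Ee Ll Pp, Ee Ll pp, Ee ll PP, Ee ll Pp, Ee ll pp}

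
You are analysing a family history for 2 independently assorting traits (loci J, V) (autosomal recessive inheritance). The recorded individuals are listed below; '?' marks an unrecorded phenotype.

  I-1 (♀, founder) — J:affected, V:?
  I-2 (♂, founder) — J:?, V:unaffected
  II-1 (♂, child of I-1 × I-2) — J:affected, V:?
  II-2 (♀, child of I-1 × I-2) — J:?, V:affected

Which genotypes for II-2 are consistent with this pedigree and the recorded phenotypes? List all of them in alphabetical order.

II-2 ∈ {Jj vv, jj vv}

J/I-1 aff ·: jj
J/I-2 ? ·: Jj|jj
J/II-1 aff I-1×I-2: jj
J/II-2 ? I-1×I-2: Jj|jj
⇒ J over [I-1,I-2,II-1,II-2]: 3 consistent
V/I-1 ? ·: Vv|vv
V/I-2 un ·: Vv
V/II-1 ? I-1×I-2: VV|Vv|vv
V/II-2 aff I-1×I-2: vv
⇒ V over [I-1,I-2,II-1,II-2]: 5 consistent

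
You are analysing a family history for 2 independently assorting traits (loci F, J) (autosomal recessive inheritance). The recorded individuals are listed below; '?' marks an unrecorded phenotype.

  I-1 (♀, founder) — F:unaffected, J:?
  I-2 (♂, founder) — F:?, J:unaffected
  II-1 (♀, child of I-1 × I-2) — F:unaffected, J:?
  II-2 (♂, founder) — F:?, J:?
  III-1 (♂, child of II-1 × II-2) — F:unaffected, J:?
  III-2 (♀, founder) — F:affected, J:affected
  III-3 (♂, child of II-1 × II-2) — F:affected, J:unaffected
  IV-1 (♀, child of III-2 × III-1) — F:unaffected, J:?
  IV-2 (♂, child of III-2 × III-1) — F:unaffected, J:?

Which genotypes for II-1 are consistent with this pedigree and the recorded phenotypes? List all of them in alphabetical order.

II-1 ∈ {Ff JJ, Ff Jj, Ff jj}

F/I-1 un ·: FF|Ff
F/I-2 ? ·: FF|Ff|ff
F/II-1 un I-1×I-2: Ff
F/II-2 ? ·: Ff|ff
F/III-1 un II-1×II-2: FF|Ff
F/III-2 aff ·: ff
F/III-3 aff II-1×II-2: ff
F/IV-1 un III-2×III-1: Ff
F/IV-2 un III-2×III-1: Ff
⇒ F over [I-1,I-2,II-1,II-2,III-1,III-2,III-3,IV-1,IV-2]: 15 consistent
J/I-1 ? ·: JJ|Jj|jj
J/I-2 un ·: JJ|Jj
J/II-1 ? I-1×I-2: JJ|Jj|jj
J/II-2 ? ·: JJ|Jj|jj
J/III-1 ? II-1×II-2: JJ|Jj|jj
J/III-2 aff ·: jj
J/III-3 un II-1×II-2: JJ|Jj
J/IV-1 ? III-2×III-1: Jj|jj
J/IV-2 ? III-2×III-1: Jj|jj
⇒ J over [I-1,I-2,II-1,II-2,III-1,III-2,III-3,IV-1,IV-2]: 213 consistent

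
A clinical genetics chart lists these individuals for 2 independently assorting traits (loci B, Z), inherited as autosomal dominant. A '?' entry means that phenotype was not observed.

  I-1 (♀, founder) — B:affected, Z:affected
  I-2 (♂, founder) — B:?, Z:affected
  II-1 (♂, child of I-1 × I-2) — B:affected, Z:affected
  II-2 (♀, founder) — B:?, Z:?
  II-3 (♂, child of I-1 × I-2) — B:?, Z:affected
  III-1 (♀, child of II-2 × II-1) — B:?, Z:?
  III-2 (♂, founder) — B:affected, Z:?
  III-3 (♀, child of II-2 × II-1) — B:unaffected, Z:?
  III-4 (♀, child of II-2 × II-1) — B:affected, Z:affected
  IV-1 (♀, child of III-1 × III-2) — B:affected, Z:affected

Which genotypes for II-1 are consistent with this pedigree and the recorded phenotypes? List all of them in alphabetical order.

II-1 ∈ {Bb ZZ, Bb Zz}

B/I-1 aff ·: Bb|BB
B/I-2 ? ·: bb|Bb|BB
B/II-1 aff I-1×I-2: Bb
B/II-2 ? ·: bb|Bb
B/II-3 ? I-1×I-2: bb|Bb|BB
B/III-1 ? II-2×II-1: bb|Bb|BB
B/III-2 aff ·: Bb|BB
B/III-3 un II-2×II-1: bb
B/III-4 aff II-2×II-1: Bb|BB
B/IV-1 aff III-1×III-2: Bb|BB
⇒ B over [I-1,I-2,II-1,II-2,II-3,III-1,III-2,III-3,III-4,IV-1]: 240 consistent
Z/I-1 aff ·: Zz|ZZ
Z/I-2 aff ·: Zz|ZZ
Z/II-1 aff I-1×I-2: Zz|ZZ
Z/II-2 ? ·: zz|Zz|ZZ
Z/II-3 aff I-1×I-2: Zz|ZZ
Z/III-1 ? II-2×II-1: zz|Zz|ZZ
Z/III-2 ? ·: zz|Zz|ZZ
Z/III-3 ? II-2×II-1: zz|Zz|ZZ
Z/III-4 aff II-2×II-1: Zz|ZZ
Z/IV-1 aff III-1×III-2: Zz|ZZ
⇒ Z over [I-1,I-2,II-1,II-2,II-3,III-1,III-2,III-3,III-4,IV-1]: 1011 consistent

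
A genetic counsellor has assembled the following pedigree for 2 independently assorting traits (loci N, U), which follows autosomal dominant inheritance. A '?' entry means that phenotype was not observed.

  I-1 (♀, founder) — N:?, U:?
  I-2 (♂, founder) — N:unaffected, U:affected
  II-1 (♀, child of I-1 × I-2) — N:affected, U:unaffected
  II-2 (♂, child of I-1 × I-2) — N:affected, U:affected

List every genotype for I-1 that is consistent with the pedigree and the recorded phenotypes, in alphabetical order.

N/I-1 ? ·: Nn|NN
N/I-2 un ·: nn
N/II-1 aff I-1×I-2: Nn
N/II-2 aff I-1×I-2: Nn
⇒ N over [I-1,I-2,II-1,II-2]: 2 consistent
U/I-1 ? ·: uu|Uu
U/I-2 aff ·: Uu
U/II-1 un I-1×I-2: uu
U/II-2 aff I-1×I-2: Uu|UU
⇒ U over [I-1,I-2,II-1,II-2]: 3 consistent

I-1 ∈ {NN Uu, NN uu, Nn Uu, Nn uu}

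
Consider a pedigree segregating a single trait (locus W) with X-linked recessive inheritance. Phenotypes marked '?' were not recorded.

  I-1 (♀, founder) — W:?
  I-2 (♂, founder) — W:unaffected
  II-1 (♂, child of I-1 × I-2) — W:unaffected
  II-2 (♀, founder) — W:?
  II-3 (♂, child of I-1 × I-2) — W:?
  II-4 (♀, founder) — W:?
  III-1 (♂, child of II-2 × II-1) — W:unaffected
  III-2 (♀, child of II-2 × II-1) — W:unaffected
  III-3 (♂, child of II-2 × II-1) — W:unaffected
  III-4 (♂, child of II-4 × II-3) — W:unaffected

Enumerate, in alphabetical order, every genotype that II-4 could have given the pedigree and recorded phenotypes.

II-4 ∈ {X^WX^W, X^WX^w}

W/I-1 ? ·: X^WX^W|X^WX^w
W/I-2 un ·: X^WY
W/II-1 un I-1×I-2: X^WY
W/II-2 ? ·: X^WX^W|X^WX^w
W/II-3 ? I-1×I-2: X^WY|X^wY
W/II-4 ? ·: X^WX^W|X^WX^w
W/III-1 un II-2×II-1: X^WY
W/III-2 un II-2×II-1: X^WX^W|X^WX^w
W/III-3 un II-2×II-1: X^WY
W/III-4 un II-4×II-3: X^WY
⇒ W over [I-1,I-2,II-1,II-2,II-3,II-4,III-1,III-2,III-3,III-4]: 18 consistent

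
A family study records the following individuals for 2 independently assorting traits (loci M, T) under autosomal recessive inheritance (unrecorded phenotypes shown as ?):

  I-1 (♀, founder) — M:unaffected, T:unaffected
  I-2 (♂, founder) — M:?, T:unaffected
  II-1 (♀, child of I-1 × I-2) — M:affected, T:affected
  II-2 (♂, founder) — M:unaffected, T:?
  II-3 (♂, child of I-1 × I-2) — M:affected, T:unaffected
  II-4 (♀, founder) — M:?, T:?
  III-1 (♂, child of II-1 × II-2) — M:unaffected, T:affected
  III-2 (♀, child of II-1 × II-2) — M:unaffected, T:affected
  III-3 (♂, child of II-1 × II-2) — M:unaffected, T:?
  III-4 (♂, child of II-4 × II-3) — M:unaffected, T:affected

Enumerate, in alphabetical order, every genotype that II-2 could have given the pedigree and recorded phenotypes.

II-2 ∈ {MM Tt, MM tt, Mm Tt, Mm tt}

M/I-1 un ·: Mm
M/I-2 ? ·: Mm|mm
M/II-1 aff I-1×I-2: mm
M/II-2 un ·: MM|Mm
M/II-3 aff I-1×I-2: mm
M/II-4 ? ·: MM|Mm
M/III-1 un II-1×II-2: Mm
M/III-2 un II-1×II-2: Mm
M/III-3 un II-1×II-2: Mm
M/III-4 un II-4×II-3: Mm
⇒ M over [I-1,I-2,II-1,II-2,II-3,II-4,III-1,III-2,III-3,III-4]: 8 consistent
T/I-1 un ·: Tt
T/I-2 un ·: Tt
T/II-1 aff I-1×I-2: tt
T/II-2 ? ·: Tt|tt
T/II-3 un I-1×I-2: Tt
T/II-4 ? ·: Tt|tt
T/III-1 aff II-1×II-2: tt
T/III-2 aff II-1×II-2: tt
T/III-3 ? II-1×II-2: Tt|tt
T/III-4 aff II-4×II-3: tt
⇒ T over [I-1,I-2,II-1,II-2,II-3,II-4,III-1,III-2,III-3,III-4]: 6 consistent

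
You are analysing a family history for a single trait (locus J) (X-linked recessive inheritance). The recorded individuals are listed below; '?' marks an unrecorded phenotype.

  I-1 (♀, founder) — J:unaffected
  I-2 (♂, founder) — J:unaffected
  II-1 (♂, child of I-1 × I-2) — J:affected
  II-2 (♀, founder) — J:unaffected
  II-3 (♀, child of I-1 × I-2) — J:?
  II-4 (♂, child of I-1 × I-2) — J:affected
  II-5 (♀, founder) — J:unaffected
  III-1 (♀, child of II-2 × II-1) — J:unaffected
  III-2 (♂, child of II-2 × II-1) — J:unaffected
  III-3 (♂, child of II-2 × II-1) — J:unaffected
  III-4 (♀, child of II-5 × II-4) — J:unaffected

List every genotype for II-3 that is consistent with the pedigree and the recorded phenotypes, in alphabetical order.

J/I-1 un ·: X^JX^j
J/I-2 un ·: X^JY
J/II-1 aff I-1×I-2: X^jY
J/II-2 un ·: X^JX^J|X^JX^j
J/II-3 ? I-1×I-2: X^JX^J|X^JX^j
J/II-4 aff I-1×I-2: X^jY
J/II-5 un ·: X^JX^J|X^JX^j
J/III-1 un II-2×II-1: X^JX^j
J/III-2 un II-2×II-1: X^JY
J/III-3 un II-2×II-1: X^JY
J/III-4 un II-5×II-4: X^JX^j
⇒ J over [I-1,I-2,II-1,II-2,II-3,II-4,II-5,III-1,III-2,III-3,III-4]: 8 consistent

II-3 ∈ {X^JX^J, X^JX^j}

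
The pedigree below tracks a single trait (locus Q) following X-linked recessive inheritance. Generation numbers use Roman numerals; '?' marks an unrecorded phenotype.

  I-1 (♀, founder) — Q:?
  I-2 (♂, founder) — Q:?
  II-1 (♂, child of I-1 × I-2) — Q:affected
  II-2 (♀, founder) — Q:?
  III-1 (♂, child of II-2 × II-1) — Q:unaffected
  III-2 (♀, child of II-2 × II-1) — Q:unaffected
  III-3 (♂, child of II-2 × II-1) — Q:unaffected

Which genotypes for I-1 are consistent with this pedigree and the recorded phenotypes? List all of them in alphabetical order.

Q/I-1 ? ·: X^QX^q|X^qX^q
Q/I-2 ? ·: X^QY|X^qY
Q/II-1 aff I-1×I-2: X^qY
Q/II-2 ? ·: X^QX^Q|X^QX^q
Q/III-1 un II-2×II-1: X^QY
Q/III-2 un II-2×II-1: X^QX^q
Q/III-3 un II-2×II-1: X^QY
⇒ Q over [I-1,I-2,II-1,II-2,III-1,III-2,III-3]: 8 consistent

I-1 ∈ {X^QX^q, X^qX^q}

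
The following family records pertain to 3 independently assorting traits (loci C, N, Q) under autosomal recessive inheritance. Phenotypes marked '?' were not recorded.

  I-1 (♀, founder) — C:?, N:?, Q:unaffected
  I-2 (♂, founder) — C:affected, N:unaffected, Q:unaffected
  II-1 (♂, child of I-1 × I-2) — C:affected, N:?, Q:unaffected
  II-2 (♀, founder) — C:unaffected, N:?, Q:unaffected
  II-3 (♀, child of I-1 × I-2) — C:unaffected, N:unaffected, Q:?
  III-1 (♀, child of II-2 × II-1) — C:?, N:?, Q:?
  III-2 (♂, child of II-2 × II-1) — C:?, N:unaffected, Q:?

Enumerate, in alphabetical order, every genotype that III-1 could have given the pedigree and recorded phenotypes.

C/I-1 ? ·: Cc
C/I-2 aff ·: cc
C/II-1 aff I-1×I-2: cc
C/II-2 un ·: CC|Cc
C/II-3 un I-1×I-2: Cc
C/III-1 ? II-2×II-1: Cc|cc
C/III-2 ? II-2×II-1: Cc|cc
⇒ C over [I-1,I-2,II-1,II-2,II-3,III-1,III-2]: 5 consistent
N/I-1 ? ·: NN|Nn|nn
N/I-2 un ·: NN|Nn
N/II-1 ? I-1×I-2: NN|Nn|nn
N/II-2 ? ·: NN|Nn|nn
N/II-3 un I-1×I-2: NN|Nn
N/III-1 ? II-2×II-1: NN|Nn|nn
N/III-2 un II-2×II-1: NN|Nn
⇒ N over [I-1,I-2,II-1,II-2,II-3,III-1,III-2]: 147 consistent
Q/I-1 un ·: QQ|Qq
Q/I-2 un ·: QQ|Qq
Q/II-1 un I-1×I-2: QQ|Qq
Q/II-2 un ·: QQ|Qq
Q/II-3 ? I-1×I-2: QQ|Qq|qq
Q/III-1 ? II-2×II-1: QQ|Qq|qq
Q/III-2 ? II-2×II-1: QQ|Qq|qq
⇒ Q over [I-1,I-2,II-1,II-2,II-3,III-1,III-2]: 131 consistent

III-1 ∈ {Cc NN QQ, Cc NN Qq, Cc NN qq, Cc Nn QQ, Cc Nn Qq, Cc Nn qq, Cc nn QQ, Cc nn Qq, Cc nn qq, cc NN QQ, cc NN Qq, cc NN qq, cc Nn QQ, cc Nn Qq, cc Nn qq, cc nn QQ, cc nn Qq, cc nn qq}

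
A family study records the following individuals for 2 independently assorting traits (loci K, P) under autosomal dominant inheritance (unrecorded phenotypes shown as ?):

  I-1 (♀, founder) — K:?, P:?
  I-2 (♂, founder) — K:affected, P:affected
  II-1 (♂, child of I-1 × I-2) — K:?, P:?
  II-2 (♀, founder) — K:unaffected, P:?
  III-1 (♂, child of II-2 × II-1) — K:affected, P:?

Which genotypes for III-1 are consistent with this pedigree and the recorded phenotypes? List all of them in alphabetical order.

III-1 ∈ {Kk PP, Kk Pp, Kk pp}

K/I-1 ? ·: kk|Kk|KK
K/I-2 aff ·: Kk|KK
K/II-1 ? I-1×I-2: Kk|KK
K/II-2 un ·: kk
K/III-1 aff II-2×II-1: Kk
⇒ K over [I-1,I-2,II-1,II-2,III-1]: 9 consistent
P/I-1 ? ·: pp|Pp|PP
P/I-2 aff ·: Pp|PP
P/II-1 ? I-1×I-2: pp|Pp|PP
P/II-2 ? ·: pp|Pp|PP
P/III-1 ? II-2×II-1: pp|Pp|PP
⇒ P over [I-1,I-2,II-1,II-2,III-1]: 59 consistent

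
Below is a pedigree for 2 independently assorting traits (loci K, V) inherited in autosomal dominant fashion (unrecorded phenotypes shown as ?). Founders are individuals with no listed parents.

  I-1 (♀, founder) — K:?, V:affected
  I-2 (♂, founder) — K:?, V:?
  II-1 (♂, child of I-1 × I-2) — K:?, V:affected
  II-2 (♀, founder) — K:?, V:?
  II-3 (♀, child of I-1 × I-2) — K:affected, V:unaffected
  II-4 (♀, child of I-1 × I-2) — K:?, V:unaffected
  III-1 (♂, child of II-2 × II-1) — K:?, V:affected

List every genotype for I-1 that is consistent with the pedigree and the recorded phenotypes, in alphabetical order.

I-1 ∈ {KK Vv, Kk Vv, kk Vv}

K/I-1 ? ·: kk|Kk|KK
K/I-2 ? ·: kk|Kk|KK
K/II-1 ? I-1×I-2: kk|Kk|KK
K/II-2 ? ·: kk|Kk|KK
K/II-3 aff I-1×I-2: Kk|KK
K/II-4 ? I-1×I-2: kk|Kk|KK
K/III-1 ? II-2×II-1: kk|Kk|KK
⇒ K over [I-1,I-2,II-1,II-2,II-3,II-4,III-1]: 240 consistent
V/I-1 aff ·: Vv
V/I-2 ? ·: vv|Vv
V/II-1 aff I-1×I-2: Vv|VV
V/II-2 ? ·: vv|Vv|VV
V/II-3 un I-1×I-2: vv
V/II-4 un I-1×I-2: vv
V/III-1 aff II-2×II-1: Vv|VV
⇒ V over [I-1,I-2,II-1,II-2,II-3,II-4,III-1]: 14 consistent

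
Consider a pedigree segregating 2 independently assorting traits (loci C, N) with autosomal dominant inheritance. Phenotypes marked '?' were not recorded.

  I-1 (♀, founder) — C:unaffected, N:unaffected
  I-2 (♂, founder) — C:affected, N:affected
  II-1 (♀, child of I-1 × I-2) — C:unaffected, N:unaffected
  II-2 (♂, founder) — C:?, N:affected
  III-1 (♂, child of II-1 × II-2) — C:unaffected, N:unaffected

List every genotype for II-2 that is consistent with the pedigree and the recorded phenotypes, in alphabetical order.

II-2 ∈ {Cc Nn, cc Nn}

C/I-1 un ·: cc
C/I-2 aff ·: Cc
C/II-1 un I-1×I-2: cc
C/II-2 ? ·: cc|Cc
C/III-1 un II-1×II-2: cc
⇒ C over [I-1,I-2,II-1,II-2,III-1]: 2 consistent
N/I-1 un ·: nn
N/I-2 aff ·: Nn
N/II-1 un I-1×I-2: nn
N/II-2 aff ·: Nn
N/III-1 un II-1×II-2: nn
⇒ N over [I-1,I-2,II-1,II-2,III-1]: 1 consistent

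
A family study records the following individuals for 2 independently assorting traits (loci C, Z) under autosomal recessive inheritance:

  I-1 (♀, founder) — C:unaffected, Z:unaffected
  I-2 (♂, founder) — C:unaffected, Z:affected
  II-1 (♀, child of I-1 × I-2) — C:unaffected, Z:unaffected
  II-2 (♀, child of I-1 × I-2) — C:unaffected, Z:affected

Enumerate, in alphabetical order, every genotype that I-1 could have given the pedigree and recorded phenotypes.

C/I-1 un ·: CC|Cc
C/I-2 un ·: CC|Cc
C/II-1 un I-1×I-2: CC|Cc
C/II-2 un I-1×I-2: CC|Cc
⇒ C over [I-1,I-2,II-1,II-2]: 13 consistent
Z/I-1 un ·: Zz
Z/I-2 aff ·: zz
Z/II-1 un I-1×I-2: Zz
Z/II-2 aff I-1×I-2: zz
⇒ Z over [I-1,I-2,II-1,II-2]: 1 consistent

I-1 ∈ {CC Zz, Cc Zz}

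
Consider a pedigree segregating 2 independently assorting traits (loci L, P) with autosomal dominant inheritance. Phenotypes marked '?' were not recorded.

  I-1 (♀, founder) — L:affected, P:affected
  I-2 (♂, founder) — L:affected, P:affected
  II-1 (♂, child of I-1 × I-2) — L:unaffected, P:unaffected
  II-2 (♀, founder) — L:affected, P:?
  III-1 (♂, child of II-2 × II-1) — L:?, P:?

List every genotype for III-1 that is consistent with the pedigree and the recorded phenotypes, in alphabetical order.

L/I-1 aff ·: Ll
L/I-2 aff ·: Ll
L/II-1 un I-1×I-2: ll
L/II-2 aff ·: Ll|LL
L/III-1 ? II-2×II-1: ll|Ll
⇒ L over [I-1,I-2,II-1,II-2,III-1]: 3 consistent
P/I-1 aff ·: Pp
P/I-2 aff ·: Pp
P/II-1 un I-1×I-2: pp
P/II-2 ? ·: pp|Pp|PP
P/III-1 ? II-2×II-1: pp|Pp
⇒ P over [I-1,I-2,II-1,II-2,III-1]: 4 consistent

III-1 ∈ {Ll Pp, Ll pp, ll Pp, ll pp}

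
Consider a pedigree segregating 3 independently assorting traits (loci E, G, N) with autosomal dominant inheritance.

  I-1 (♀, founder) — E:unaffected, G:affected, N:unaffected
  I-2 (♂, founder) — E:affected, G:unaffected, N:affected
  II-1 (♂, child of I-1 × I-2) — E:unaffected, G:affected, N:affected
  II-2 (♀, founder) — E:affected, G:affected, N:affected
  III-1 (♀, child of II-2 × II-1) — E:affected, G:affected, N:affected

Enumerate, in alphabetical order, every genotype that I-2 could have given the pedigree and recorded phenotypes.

E/I-1 un ·: ee
E/I-2 aff ·: Ee
E/II-1 un I-1×I-2: ee
E/II-2 aff ·: Ee|EE
E/III-1 aff II-2×II-1: Ee
⇒ E over [I-1,I-2,II-1,II-2,III-1]: 2 consistent
G/I-1 aff ·: Gg|GG
G/I-2 un ·: gg
G/II-1 aff I-1×I-2: Gg
G/II-2 aff ·: Gg|GG
G/III-1 aff II-2×II-1: Gg|GG
⇒ G over [I-1,I-2,II-1,II-2,III-1]: 8 consistent
N/I-1 un ·: nn
N/I-2 aff ·: Nn|NN
N/II-1 aff I-1×I-2: Nn
N/II-2 aff ·: Nn|NN
N/III-1 aff II-2×II-1: Nn|NN
⇒ N over [I-1,I-2,II-1,II-2,III-1]: 8 consistent

I-2 ∈ {Ee gg NN, Ee gg Nn}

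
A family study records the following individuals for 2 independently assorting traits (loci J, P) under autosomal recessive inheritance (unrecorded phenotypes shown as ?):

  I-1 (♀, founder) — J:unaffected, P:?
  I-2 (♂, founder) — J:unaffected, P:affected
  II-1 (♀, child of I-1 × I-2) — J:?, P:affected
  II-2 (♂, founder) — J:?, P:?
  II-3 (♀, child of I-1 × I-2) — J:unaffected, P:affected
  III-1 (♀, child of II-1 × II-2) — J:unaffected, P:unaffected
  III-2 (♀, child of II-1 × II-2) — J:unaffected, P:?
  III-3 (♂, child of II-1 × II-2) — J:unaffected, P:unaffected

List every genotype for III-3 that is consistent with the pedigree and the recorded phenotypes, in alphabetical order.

J/I-1 un ·: JJ|Jj
J/I-2 un ·: JJ|Jj
J/II-1 ? I-1×I-2: JJ|Jj|jj
J/II-2 ? ·: JJ|Jj|jj
J/II-3 un I-1×I-2: JJ|Jj
J/III-1 un II-1×II-2: JJ|Jj
J/III-2 un II-1×II-2: JJ|Jj
J/III-3 un II-1×II-2: JJ|Jj
⇒ J over [I-1,I-2,II-1,II-2,II-3,III-1,III-2,III-3]: 176 consistent
P/I-1 ? ·: Pp|pp
P/I-2 aff ·: pp
P/II-1 aff I-1×I-2: pp
P/II-2 ? ·: PP|Pp
P/II-3 aff I-1×I-2: pp
P/III-1 un II-1×II-2: Pp
P/III-2 ? II-1×II-2: Pp|pp
P/III-3 un II-1×II-2: Pp
⇒ P over [I-1,I-2,II-1,II-2,II-3,III-1,III-2,III-3]: 6 consistent

III-3 ∈ {JJ Pp, Jj Pp}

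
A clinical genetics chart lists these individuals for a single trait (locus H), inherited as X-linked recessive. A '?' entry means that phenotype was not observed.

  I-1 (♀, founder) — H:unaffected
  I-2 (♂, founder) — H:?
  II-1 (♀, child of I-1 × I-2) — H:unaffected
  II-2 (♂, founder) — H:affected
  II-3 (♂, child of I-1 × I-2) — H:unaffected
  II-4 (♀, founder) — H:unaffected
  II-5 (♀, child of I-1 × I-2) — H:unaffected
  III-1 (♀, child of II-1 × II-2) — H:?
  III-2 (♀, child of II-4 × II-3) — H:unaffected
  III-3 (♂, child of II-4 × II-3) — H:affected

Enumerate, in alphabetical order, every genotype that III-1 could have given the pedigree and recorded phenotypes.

III-1 ∈ {X^HX^h, X^hX^h}

H/I-1 un ·: X^HX^H|X^HX^h
H/I-2 ? ·: X^HY|X^hY
H/II-1 un I-1×I-2: X^HX^H|X^HX^h
H/II-2 aff ·: X^hY
H/II-3 un I-1×I-2: X^HY
H/II-4 un ·: X^HX^h
H/II-5 un I-1×I-2: X^HX^H|X^HX^h
H/III-1 ? II-1×II-2: X^HX^h|X^hX^h
H/III-2 un II-4×II-3: X^HX^H|X^HX^h
H/III-3 aff II-4×II-3: X^hY
⇒ H over [I-1,I-2,II-1,II-2,II-3,II-4,II-5,III-1,III-2,III-3]: 22 consistent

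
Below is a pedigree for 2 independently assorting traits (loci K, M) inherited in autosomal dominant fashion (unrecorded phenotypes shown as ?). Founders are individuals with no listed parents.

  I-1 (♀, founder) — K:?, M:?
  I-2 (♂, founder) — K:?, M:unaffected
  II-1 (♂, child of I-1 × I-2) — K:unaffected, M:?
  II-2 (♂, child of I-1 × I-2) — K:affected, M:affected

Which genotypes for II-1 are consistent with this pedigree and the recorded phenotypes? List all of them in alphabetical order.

K/I-1 ? ·: kk|Kk
K/I-2 ? ·: kk|Kk
K/II-1 un I-1×I-2: kk
K/II-2 aff I-1×I-2: Kk|KK
⇒ K over [I-1,I-2,II-1,II-2]: 4 consistent
M/I-1 ? ·: Mm|MM
M/I-2 un ·: mm
M/II-1 ? I-1×I-2: mm|Mm
M/II-2 aff I-1×I-2: Mm
⇒ M over [I-1,I-2,II-1,II-2]: 3 consistent

II-1 ∈ {kk Mm, kk mm}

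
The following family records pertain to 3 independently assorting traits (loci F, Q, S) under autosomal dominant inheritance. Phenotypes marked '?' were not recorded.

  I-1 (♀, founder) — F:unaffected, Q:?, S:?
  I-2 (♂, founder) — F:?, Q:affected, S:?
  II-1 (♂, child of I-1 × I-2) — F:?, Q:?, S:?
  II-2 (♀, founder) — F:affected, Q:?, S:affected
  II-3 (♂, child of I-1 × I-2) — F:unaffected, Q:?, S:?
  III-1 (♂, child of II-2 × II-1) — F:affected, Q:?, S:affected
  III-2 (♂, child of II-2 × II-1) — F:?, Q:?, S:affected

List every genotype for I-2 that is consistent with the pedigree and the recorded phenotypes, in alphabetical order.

I-2 ∈ {Ff QQ SS, Ff QQ Ss, Ff QQ ss, Ff Qq SS, Ff Qq Ss, Ff Qq ss, ff QQ SS, ff QQ Ss, ff QQ ss, ff Qq SS, ff Qq Ss, ff Qq ss}

F/I-1 un ·: ff
F/I-2 ? ·: ff|Ff
F/II-1 ? I-1×I-2: ff|Ff
F/II-2 aff ·: Ff|FF
F/II-3 un I-1×I-2: ff
F/III-1 aff II-2×II-1: Ff|FF
F/III-2 ? II-2×II-1: ff|Ff|FF
⇒ F over [I-1,I-2,II-1,II-2,II-3,III-1,III-2]: 16 consistent
Q/I-1 ? ·: qq|Qq|QQ
Q/I-2 aff ·: Qq|QQ
Q/II-1 ? I-1×I-2: qq|Qq|QQ
Q/II-2 ? ·: qq|Qq|QQ
Q/II-3 ? I-1×I-2: qq|Qq|QQ
Q/III-1 ? II-2×II-1: qq|Qq|QQ
Q/III-2 ? II-2×II-1: qq|Qq|QQ
⇒ Q over [I-1,I-2,II-1,II-2,II-3,III-1,III-2]: 248 consistent
S/I-1 ? ·: ss|Ss|SS
S/I-2 ? ·: ss|Ss|SS
S/II-1 ? I-1×I-2: ss|Ss|SS
S/II-2 aff ·: Ss|SS
S/II-3 ? I-1×I-2: ss|Ss|SS
S/III-1 aff II-2×II-1: Ss|SS
S/III-2 aff II-2×II-1: Ss|SS
⇒ S over [I-1,I-2,II-1,II-2,II-3,III-1,III-2]: 160 consistent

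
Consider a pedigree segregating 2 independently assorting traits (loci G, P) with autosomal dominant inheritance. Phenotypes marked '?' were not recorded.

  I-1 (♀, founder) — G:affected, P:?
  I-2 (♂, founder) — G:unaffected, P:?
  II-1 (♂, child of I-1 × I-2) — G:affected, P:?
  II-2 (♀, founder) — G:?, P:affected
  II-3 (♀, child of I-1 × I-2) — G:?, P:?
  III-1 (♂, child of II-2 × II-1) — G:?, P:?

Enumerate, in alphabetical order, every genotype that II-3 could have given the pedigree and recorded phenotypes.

G/I-1 aff ·: Gg|GG
G/I-2 un ·: gg
G/II-1 aff I-1×I-2: Gg
G/II-2 ? ·: gg|Gg|GG
G/II-3 ? I-1×I-2: gg|Gg
G/III-1 ? II-2×II-1: gg|Gg|GG
⇒ G over [I-1,I-2,II-1,II-2,II-3,III-1]: 21 consistent
P/I-1 ? ·: pp|Pp|PP
P/I-2 ? ·: pp|Pp|PP
P/II-1 ? I-1×I-2: pp|Pp|PP
P/II-2 aff ·: Pp|PP
P/II-3 ? I-1×I-2: pp|Pp|PP
P/III-1 ? II-2×II-1: pp|Pp|PP
⇒ P over [I-1,I-2,II-1,II-2,II-3,III-1]: 113 consistent

II-3 ∈ {Gg PP, Gg Pp, Gg pp, gg PP, gg Pp, gg pp}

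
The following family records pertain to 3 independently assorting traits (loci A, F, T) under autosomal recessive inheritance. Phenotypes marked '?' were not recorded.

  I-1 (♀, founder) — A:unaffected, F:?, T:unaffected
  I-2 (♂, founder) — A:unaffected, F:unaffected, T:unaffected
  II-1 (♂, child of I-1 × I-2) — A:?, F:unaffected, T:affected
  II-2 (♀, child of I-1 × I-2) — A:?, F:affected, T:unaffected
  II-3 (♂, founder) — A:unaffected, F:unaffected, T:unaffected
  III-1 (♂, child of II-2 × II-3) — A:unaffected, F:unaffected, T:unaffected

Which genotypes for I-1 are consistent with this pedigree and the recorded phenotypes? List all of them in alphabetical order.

I-1 ∈ {AA Ff Tt, AA ff Tt, Aa Ff Tt, Aa ff Tt}

A/I-1 un ·: AA|Aa
A/I-2 un ·: AA|Aa
A/II-1 ? I-1×I-2: AA|Aa|aa
A/II-2 ? I-1×I-2: AA|Aa|aa
A/II-3 un ·: AA|Aa
A/III-1 un II-2×II-3: AA|Aa
⇒ A over [I-1,I-2,II-1,II-2,II-3,III-1]: 58 consistent
F/I-1 ? ·: Ff|ff
F/I-2 un ·: Ff
F/II-1 un I-1×I-2: FF|Ff
F/II-2 aff I-1×I-2: ff
F/II-3 un ·: FF|Ff
F/III-1 un II-2×II-3: Ff
⇒ F over [I-1,I-2,II-1,II-2,II-3,III-1]: 6 consistent
T/I-1 un ·: Tt
T/I-2 un ·: Tt
T/II-1 aff I-1×I-2: tt
T/II-2 un I-1×I-2: TT|Tt
T/II-3 un ·: TT|Tt
T/III-1 un II-2×II-3: TT|Tt
⇒ T over [I-1,I-2,II-1,II-2,II-3,III-1]: 7 consistent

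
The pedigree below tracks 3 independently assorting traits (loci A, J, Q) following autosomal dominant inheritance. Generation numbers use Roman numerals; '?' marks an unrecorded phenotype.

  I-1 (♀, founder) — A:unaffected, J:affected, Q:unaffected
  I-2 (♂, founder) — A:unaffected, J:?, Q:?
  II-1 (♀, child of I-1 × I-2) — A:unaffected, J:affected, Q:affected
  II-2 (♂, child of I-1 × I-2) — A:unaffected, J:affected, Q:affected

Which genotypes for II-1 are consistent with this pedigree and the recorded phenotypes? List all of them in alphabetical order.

A/I-1 un ·: aa
A/I-2 un ·: aa
A/II-1 un I-1×I-2: aa
A/II-2 un I-1×I-2: aa
⇒ A over [I-1,I-2,II-1,II-2]: 1 consistent
J/I-1 aff ·: Jj|JJ
J/I-2 ? ·: jj|Jj|JJ
J/II-1 aff I-1×I-2: Jj|JJ
J/II-2 aff I-1×I-2: Jj|JJ
⇒ J over [I-1,I-2,II-1,II-2]: 15 consistent
Q/I-1 un ·: qq
Q/I-2 ? ·: Qq|QQ
Q/II-1 aff I-1×I-2: Qq
Q/II-2 aff I-1×I-2: Qq
⇒ Q over [I-1,I-2,II-1,II-2]: 2 consistent

II-1 ∈ {aa JJ Qq, aa Jj Qq}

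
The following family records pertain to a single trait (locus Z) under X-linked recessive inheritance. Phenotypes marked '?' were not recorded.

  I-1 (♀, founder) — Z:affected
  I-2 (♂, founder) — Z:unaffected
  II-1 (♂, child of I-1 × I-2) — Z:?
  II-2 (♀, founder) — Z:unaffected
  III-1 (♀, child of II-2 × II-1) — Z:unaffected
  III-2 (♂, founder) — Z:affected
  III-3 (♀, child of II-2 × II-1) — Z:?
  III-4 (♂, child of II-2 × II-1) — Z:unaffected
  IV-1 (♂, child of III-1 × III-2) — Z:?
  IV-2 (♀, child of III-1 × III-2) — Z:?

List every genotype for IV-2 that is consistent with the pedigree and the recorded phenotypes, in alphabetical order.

IV-2 ∈ {X^ZX^z, X^zX^z}

Z/I-1 aff ·: X^zX^z
Z/I-2 un ·: X^ZY
Z/II-1 ? I-1×I-2: X^zY
Z/II-2 un ·: X^ZX^Z|X^ZX^z
Z/III-1 un II-2×II-1: X^ZX^z
Z/III-2 aff ·: X^zY
Z/III-3 ? II-2×II-1: X^ZX^z|X^zX^z
Z/III-4 un II-2×II-1: X^ZY
Z/IV-1 ? III-1×III-2: X^ZY|X^zY
Z/IV-2 ? III-1×III-2: X^ZX^z|X^zX^z
⇒ Z over [I-1,I-2,II-1,II-2,III-1,III-2,III-3,III-4,IV-1,IV-2]: 12 consistent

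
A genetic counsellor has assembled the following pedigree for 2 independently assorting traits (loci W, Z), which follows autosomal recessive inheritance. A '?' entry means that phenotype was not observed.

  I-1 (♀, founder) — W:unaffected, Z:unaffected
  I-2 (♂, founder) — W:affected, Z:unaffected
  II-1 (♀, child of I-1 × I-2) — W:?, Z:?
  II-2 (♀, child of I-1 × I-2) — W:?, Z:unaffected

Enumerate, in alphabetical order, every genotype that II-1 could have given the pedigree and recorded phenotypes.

II-1 ∈ {Ww ZZ, Ww Zz, Ww zz, ww ZZ, ww Zz, ww zz}

W/I-1 un ·: WW|Ww
W/I-2 aff ·: ww
W/II-1 ? I-1×I-2: Ww|ww
W/II-2 ? I-1×I-2: Ww|ww
⇒ W over [I-1,I-2,II-1,II-2]: 5 consistent
Z/I-1 un ·: ZZ|Zz
Z/I-2 un ·: ZZ|Zz
Z/II-1 ? I-1×I-2: ZZ|Zz|zz
Z/II-2 un I-1×I-2: ZZ|Zz
⇒ Z over [I-1,I-2,II-1,II-2]: 15 consistent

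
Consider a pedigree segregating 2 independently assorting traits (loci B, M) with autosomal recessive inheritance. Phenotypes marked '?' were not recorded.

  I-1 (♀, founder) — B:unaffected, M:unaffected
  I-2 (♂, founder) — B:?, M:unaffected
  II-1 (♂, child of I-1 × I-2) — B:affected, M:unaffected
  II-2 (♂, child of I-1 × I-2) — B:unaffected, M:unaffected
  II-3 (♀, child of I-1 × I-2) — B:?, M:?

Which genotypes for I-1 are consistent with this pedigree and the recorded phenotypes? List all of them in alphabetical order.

I-1 ∈ {Bb MM, Bb Mm}

B/I-1 un ·: Bb
B/I-2 ? ·: Bb|bb
B/II-1 aff I-1×I-2: bb
B/II-2 un I-1×I-2: BB|Bb
B/II-3 ? I-1×I-2: BB|Bb|bb
⇒ B over [I-1,I-2,II-1,II-2,II-3]: 8 consistent
M/I-1 un ·: MM|Mm
M/I-2 un ·: MM|Mm
M/II-1 un I-1×I-2: MM|Mm
M/II-2 un I-1×I-2: MM|Mm
M/II-3 ? I-1×I-2: MM|Mm|mm
⇒ M over [I-1,I-2,II-1,II-2,II-3]: 29 consistent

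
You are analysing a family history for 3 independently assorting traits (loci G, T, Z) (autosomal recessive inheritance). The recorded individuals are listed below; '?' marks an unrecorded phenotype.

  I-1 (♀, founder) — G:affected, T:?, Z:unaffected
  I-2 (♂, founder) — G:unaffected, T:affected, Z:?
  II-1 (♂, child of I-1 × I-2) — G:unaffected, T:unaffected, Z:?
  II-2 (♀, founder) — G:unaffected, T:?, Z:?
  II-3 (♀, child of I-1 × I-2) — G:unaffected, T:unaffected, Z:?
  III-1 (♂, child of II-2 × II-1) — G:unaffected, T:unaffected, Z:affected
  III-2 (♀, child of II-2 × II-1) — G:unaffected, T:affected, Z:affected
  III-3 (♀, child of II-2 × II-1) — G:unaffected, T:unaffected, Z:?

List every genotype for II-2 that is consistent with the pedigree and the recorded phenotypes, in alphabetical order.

II-2 ∈ {GG Tt Zz, GG Tt zz, GG tt Zz, GG tt zz, Gg Tt Zz, Gg Tt zz, Gg tt Zz, Gg tt zz}

G/I-1 aff ·: gg
G/I-2 un ·: GG|Gg
G/II-1 un I-1×I-2: Gg
G/II-2 un ·: GG|Gg
G/II-3 un I-1×I-2: Gg
G/III-1 un II-2×II-1: GG|Gg
G/III-2 un II-2×II-1: GG|Gg
G/III-3 un II-2×II-1: GG|Gg
⇒ G over [I-1,I-2,II-1,II-2,II-3,III-1,III-2,III-3]: 32 consistent
T/I-1 ? ·: TT|Tt
T/I-2 aff ·: tt
T/II-1 un I-1×I-2: Tt
T/II-2 ? ·: Tt|tt
T/II-3 un I-1×I-2: Tt
T/III-1 un II-2×II-1: TT|Tt
T/III-2 aff II-2×II-1: tt
T/III-3 un II-2×II-1: TT|Tt
⇒ T over [I-1,I-2,II-1,II-2,II-3,III-1,III-2,III-3]: 10 consistent
Z/I-1 un ·: ZZ|Zz
Z/I-2 ? ·: ZZ|Zz|zz
Z/II-1 ? I-1×I-2: Zz|zz
Z/II-2 ? ·: Zz|zz
Z/II-3 ? I-1×I-2: ZZ|Zz|zz
Z/III-1 aff II-2×II-1: zz
Z/III-2 aff II-2×II-1: zz
Z/III-3 ? II-2×II-1: ZZ|Zz|zz
⇒ Z over [I-1,I-2,II-1,II-2,II-3,III-1,III-2,III-3]: 65 consistent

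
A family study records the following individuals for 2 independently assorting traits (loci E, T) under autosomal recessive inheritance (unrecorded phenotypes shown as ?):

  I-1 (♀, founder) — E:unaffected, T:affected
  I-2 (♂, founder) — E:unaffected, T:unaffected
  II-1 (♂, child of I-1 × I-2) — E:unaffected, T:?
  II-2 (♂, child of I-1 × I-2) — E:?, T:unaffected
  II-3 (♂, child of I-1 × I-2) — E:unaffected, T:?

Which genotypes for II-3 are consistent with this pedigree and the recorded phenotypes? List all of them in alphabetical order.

E/I-1 un ·: EE|Ee
E/I-2 un ·: EE|Ee
E/II-1 un I-1×I-2: EE|Ee
E/II-2 ? I-1×I-2: EE|Ee|ee
E/II-3 un I-1×I-2: EE|Ee
⇒ E over [I-1,I-2,II-1,II-2,II-3]: 29 consistent
T/I-1 aff ·: tt
T/I-2 un ·: TT|Tt
T/II-1 ? I-1×I-2: Tt|tt
T/II-2 un I-1×I-2: Tt
T/II-3 ? I-1×I-2: Tt|tt
⇒ T over [I-1,I-2,II-1,II-2,II-3]: 5 consistent

II-3 ∈ {EE Tt, EE tt, Ee Tt, Ee tt}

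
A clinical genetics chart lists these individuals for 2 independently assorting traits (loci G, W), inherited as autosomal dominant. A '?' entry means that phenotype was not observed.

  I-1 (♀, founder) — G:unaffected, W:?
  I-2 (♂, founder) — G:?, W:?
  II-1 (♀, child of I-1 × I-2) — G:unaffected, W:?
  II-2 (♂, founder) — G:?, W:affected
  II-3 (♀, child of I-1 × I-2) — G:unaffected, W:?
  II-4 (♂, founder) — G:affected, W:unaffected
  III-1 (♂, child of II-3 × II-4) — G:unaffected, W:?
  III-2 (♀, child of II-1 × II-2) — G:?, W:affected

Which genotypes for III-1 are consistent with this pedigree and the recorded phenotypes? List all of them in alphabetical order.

III-1 ∈ {gg Ww, gg ww}

G/I-1 un ·: gg
G/I-2 ? ·: gg|Gg
G/II-1 un I-1×I-2: gg
G/II-2 ? ·: gg|Gg|GG
G/II-3 un I-1×I-2: gg
G/II-4 aff ·: Gg
G/III-1 un II-3×II-4: gg
G/III-2 ? II-1×II-2: gg|Gg
⇒ G over [I-1,I-2,II-1,II-2,II-3,II-4,III-1,III-2]: 8 consistent
W/I-1 ? ·: ww|Ww|WW
W/I-2 ? ·: ww|Ww|WW
W/II-1 ? I-1×I-2: ww|Ww|WW
W/II-2 aff ·: Ww|WW
W/II-3 ? I-1×I-2: ww|Ww|WW
W/II-4 un ·: ww
W/III-1 ? II-3×II-4: ww|Ww
W/III-2 aff II-1×II-2: Ww|WW
⇒ W over [I-1,I-2,II-1,II-2,II-3,II-4,III-1,III-2]: 135 consistent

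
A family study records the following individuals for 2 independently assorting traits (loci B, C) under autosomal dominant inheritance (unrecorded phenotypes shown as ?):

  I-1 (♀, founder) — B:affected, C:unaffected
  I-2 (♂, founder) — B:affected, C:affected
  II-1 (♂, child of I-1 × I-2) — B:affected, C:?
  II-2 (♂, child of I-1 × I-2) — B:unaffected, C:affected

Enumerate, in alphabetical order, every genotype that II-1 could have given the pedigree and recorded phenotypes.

B/I-1 aff ·: Bb
B/I-2 aff ·: Bb
B/II-1 aff I-1×I-2: Bb|BB
B/II-2 un I-1×I-2: bb
⇒ B over [I-1,I-2,II-1,II-2]: 2 consistent
C/I-1 un ·: cc
C/I-2 aff ·: Cc|CC
C/II-1 ? I-1×I-2: cc|Cc
C/II-2 aff I-1×I-2: Cc
⇒ C over [I-1,I-2,II-1,II-2]: 3 consistent

II-1 ∈ {BB Cc, BB cc, Bb Cc, Bb cc}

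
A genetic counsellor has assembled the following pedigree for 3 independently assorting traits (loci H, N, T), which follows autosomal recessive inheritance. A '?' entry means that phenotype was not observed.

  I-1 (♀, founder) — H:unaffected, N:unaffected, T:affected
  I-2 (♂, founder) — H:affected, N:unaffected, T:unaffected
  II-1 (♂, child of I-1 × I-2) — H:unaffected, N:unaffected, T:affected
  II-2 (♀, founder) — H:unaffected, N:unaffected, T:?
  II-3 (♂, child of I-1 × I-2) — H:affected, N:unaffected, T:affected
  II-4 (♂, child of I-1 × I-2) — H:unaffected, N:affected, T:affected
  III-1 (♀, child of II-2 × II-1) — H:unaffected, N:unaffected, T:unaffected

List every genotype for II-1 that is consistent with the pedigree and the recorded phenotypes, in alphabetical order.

H/I-1 un ·: Hh
H/I-2 aff ·: hh
H/II-1 un I-1×I-2: Hh
H/II-2 un ·: HH|Hh
H/II-3 aff I-1×I-2: hh
H/II-4 un I-1×I-2: Hh
H/III-1 un II-2×II-1: HH|Hh
⇒ H over [I-1,I-2,II-1,II-2,II-3,II-4,III-1]: 4 consistent
N/I-1 un ·: Nn
N/I-2 un ·: Nn
N/II-1 un I-1×I-2: NN|Nn
N/II-2 un ·: NN|Nn
N/II-3 un I-1×I-2: NN|Nn
N/II-4 aff I-1×I-2: nn
N/III-1 un II-2×II-1: NN|Nn
⇒ N over [I-1,I-2,II-1,II-2,II-3,II-4,III-1]: 14 consistent
T/I-1 aff ·: tt
T/I-2 un ·: Tt
T/II-1 aff I-1×I-2: tt
T/II-2 ? ·: TT|Tt
T/II-3 aff I-1×I-2: tt
T/II-4 aff I-1×I-2: tt
T/III-1 un II-2×II-1: Tt
⇒ T over [I-1,I-2,II-1,II-2,II-3,II-4,III-1]: 2 consistent

II-1 ∈ {Hh NN tt, Hh Nn tt}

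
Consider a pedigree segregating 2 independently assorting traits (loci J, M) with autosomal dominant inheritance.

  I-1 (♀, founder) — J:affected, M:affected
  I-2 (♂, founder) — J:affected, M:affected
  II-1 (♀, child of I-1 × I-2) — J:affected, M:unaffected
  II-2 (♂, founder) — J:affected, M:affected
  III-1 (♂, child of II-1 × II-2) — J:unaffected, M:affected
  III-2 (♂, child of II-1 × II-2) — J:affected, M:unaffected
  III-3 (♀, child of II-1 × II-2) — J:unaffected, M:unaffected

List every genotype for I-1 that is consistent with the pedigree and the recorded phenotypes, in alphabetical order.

J/I-1 aff ·: Jj|JJ
J/I-2 aff ·: Jj|JJ
J/II-1 aff I-1×I-2: Jj
J/II-2 aff ·: Jj
J/III-1 un II-1×II-2: jj
J/III-2 aff II-1×II-2: Jj|JJ
J/III-3 un II-1×II-2: jj
⇒ J over [I-1,I-2,II-1,II-2,III-1,III-2,III-3]: 6 consistent
M/I-1 aff ·: Mm
M/I-2 aff ·: Mm
M/II-1 un I-1×I-2: mm
M/II-2 aff ·: Mm
M/III-1 aff II-1×II-2: Mm
M/III-2 un II-1×II-2: mm
M/III-3 un II-1×II-2: mm
⇒ M over [I-1,I-2,II-1,II-2,III-1,III-2,III-3]: 1 consistent

I-1 ∈ {JJ Mm, Jj Mm}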